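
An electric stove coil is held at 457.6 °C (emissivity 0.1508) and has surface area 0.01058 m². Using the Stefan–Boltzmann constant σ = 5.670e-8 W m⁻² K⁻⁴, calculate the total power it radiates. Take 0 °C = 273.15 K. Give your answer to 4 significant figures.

P ≈ 25.80 W

T = 457.6 °C + 273.15 = 730.75 K.
Area A = 0.01058 m².
P = εσAT⁴ = 0.1508 × 5.670×10⁻⁸ × 0.01058 × (730.75)⁴ = 25.80 W.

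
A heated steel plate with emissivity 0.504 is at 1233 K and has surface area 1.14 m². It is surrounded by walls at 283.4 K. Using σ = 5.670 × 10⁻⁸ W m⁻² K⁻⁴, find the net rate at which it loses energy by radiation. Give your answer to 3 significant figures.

Net loss ≈ 7.51×10⁴ W

Area A = 1.14 m².
Net radiated power P_net = εσA(T⁴ − T₀⁴) = 0.504×5.670×10⁻⁸×1.14×(1233⁴ − 283.4⁴).
T⁴ − T₀⁴ = 2.31128×10¹² − 6.45059×10⁹ = 2.30483×10¹² K⁴, so P_net = 7.51×10⁴ W.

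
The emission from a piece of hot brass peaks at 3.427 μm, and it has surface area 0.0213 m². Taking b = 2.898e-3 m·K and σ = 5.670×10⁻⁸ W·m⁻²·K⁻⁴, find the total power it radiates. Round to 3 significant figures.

P ≈ 618 W

Wien's law: T = b/λ_max = 2.898×10⁻³/3.427×10⁻⁶ = 845.638 K.
Area A = 0.0213 m².
Then P = σAT⁴ = 5.670×10⁻⁸×0.0213×(845.638)⁴ = 618 W.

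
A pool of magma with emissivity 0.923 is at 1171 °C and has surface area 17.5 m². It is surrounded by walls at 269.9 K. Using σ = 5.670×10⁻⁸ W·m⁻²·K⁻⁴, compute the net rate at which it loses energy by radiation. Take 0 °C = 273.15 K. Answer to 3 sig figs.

T = 1171 °C + 273.15 = 1444.15 K.
Area A = 17.5 m².
Net radiated power P_net = εσA(T⁴ − T₀⁴) = 0.923×5.670×10⁻⁸×17.5×(1444.15⁴ − 269.9⁴).
T⁴ − T₀⁴ = 4.34960×10¹² − 5.30654×10⁹ = 4.34429×10¹² K⁴, so P_net = 3.98×10⁶ W.

Net loss ≈ 3.98×10⁶ W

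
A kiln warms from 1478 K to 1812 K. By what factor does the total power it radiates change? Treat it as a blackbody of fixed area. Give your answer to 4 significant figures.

P ∝ T⁴, so P₂/P₁ = (T₂/T₁)⁴ = (1812/1478)⁴ = (1.22598)⁴ = 2.259.

P₂/P₁ ≈ 2.259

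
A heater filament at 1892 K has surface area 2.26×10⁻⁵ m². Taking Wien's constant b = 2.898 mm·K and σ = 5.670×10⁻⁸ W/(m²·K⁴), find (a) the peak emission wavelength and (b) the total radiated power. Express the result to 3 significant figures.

(a) λ_max = b/T = 2.898×10⁻³/1892 = 1.532×10⁻⁶ m = 1.53 μm.
Area A = 2.26×10⁻⁵ m².
(b) P = σAT⁴ = 5.670×10⁻⁸×2.26×10⁻⁵×(1892)⁴ = 16.4 W.

λ_max ≈ 1.53 μm; P ≈ 16.4 W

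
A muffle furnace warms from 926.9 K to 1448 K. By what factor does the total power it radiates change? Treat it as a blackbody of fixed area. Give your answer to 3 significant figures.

P ∝ T⁴, so P₂/P₁ = (T₂/T₁)⁴ = (1448/926.9)⁴ = (1.56220)⁴ = 5.96.

P₂/P₁ ≈ 5.96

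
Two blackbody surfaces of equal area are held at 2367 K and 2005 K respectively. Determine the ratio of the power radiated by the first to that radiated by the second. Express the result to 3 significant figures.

With equal areas, P₁/P₂ = (T₁/T₂)⁴ = (2367/2005)⁴ = 1.94.

P₁/P₂ ≈ 1.94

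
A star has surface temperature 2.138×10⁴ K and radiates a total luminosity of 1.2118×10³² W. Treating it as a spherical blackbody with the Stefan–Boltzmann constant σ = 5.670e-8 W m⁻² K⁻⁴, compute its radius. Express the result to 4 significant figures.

R ≈ 2.853×10¹⁰ m

L = 4πR²σT⁴ ⇒ R = √(L/(4πσT⁴)).
σT⁴ = 1.18471×10¹⁰ W/m², so R = √(1.2118×10³²/(4π×1.18471×10¹⁰)) = 2.853×10¹⁰ m.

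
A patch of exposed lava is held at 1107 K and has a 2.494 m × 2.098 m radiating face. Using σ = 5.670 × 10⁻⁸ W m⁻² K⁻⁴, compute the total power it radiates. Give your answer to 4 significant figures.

P ≈ 4.455×10⁵ W

Area A = 2.494 × 2.098 = 5.23241 m².
P = σAT⁴ = 5.670×10⁻⁸ × 5.23241 × (1107)⁴ = 4.455×10⁵ W.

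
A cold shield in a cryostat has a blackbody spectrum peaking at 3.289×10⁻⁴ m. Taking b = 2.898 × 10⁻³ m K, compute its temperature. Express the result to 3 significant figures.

T ≈ 8.81 K

Wien's law gives T = b/λ_max = (2.898×10⁻³ m·K)/(3.289×10⁻⁴ m) = 8.81 K.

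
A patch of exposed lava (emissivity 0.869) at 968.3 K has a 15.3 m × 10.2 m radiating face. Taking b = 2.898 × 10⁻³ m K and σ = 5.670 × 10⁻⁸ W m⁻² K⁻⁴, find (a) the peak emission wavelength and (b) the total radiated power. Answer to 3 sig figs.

(a) λ_max = b/T = 2.898×10⁻³/968.3 = 2.993×10⁻⁶ m = 2.99×10³ nm.
Area A = 15.3 × 10.2 = 156.06 m².
(b) P = εσAT⁴ = 0.869×5.670×10⁻⁸×156.06×(968.3)⁴ = 6.76×10⁶ W.

λ_max ≈ 2.99×10³ nm; P ≈ 6.76×10⁶ W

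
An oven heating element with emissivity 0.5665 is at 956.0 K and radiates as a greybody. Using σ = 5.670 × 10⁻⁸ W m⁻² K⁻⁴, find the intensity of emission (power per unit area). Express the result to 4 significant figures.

I ≈ 2.683×10⁴ W/m²

Stefan–Boltzmann: I = εσT⁴ = 0.5665 × 5.670×10⁻⁸ × (956.0)⁴ = 2.683×10⁴ W/m².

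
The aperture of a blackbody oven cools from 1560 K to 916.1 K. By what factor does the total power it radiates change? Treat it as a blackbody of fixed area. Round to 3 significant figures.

P₂/P₁ ≈ 0.119

P ∝ T⁴, so P₂/P₁ = (T₂/T₁)⁴ = (916.1/1560)⁴ = (0.587244)⁴ = 0.119.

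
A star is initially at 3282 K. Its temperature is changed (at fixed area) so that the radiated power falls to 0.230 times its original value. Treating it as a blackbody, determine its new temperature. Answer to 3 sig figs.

P ∝ T⁴, so T₂/T₁ = (P₂/P₁)^(1/4) = (0.230)^(1/4) = 0.692519.
T₂ = 3282 × 0.692519 = 2.27×10³ K.

T₂ ≈ 2.27×10³ K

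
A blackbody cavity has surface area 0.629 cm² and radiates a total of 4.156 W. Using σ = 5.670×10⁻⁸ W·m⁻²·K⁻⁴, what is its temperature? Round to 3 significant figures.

Area A = 0.629 cm² = 6.29×10⁻⁵ m².
P = σAT⁴ ⇒ T = (P/(σA))^(1/4) = (4.156/(5.670×10⁻⁸×6.29×10⁻⁵))^(1/4) = 1.04×10³ K.

T ≈ 1.04×10³ K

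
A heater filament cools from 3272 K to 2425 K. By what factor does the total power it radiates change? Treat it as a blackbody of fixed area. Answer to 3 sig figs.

P ∝ T⁴, so P₂/P₁ = (T₂/T₁)⁴ = (2425/3272)⁴ = (0.741137)⁴ = 0.302.

P₂/P₁ ≈ 0.302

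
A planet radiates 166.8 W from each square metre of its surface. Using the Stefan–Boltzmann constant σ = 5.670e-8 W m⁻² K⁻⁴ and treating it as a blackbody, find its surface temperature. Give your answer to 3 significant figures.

T ≈ 233 K

I = σT⁴, so T = (I/σ)^(1/4) = (166.8/(5.670×10⁻⁸))^(1/4) = 233 K.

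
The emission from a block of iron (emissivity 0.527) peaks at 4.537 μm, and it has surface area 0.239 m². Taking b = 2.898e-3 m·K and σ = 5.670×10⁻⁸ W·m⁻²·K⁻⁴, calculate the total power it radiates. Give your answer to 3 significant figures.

P ≈ 1.19×10³ W

Wien's law: T = b/λ_max = 2.898×10⁻³/4.537×10⁻⁶ = 638.748 K.
Area A = 0.239 m².
Then P = εσAT⁴ = 0.527×5.670×10⁻⁸×0.239×(638.748)⁴ = 1.19×10³ W.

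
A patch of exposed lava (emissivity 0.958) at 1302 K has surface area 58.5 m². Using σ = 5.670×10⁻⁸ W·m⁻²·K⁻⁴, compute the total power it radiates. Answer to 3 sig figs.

Area A = 58.5 m².
P = εσAT⁴ = 0.958 × 5.670×10⁻⁸ × 58.5 × (1302)⁴ = 9.13×10⁶ W.

P ≈ 9.13×10⁶ W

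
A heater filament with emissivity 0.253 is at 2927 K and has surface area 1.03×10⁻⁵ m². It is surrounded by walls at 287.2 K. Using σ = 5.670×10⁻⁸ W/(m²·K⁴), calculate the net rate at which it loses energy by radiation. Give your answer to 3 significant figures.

Area A = 1.03×10⁻⁵ m².
Net radiated power P_net = εσA(T⁴ − T₀⁴) = 0.253×5.670×10⁻⁸×1.03×10⁻⁵×(2927⁴ − 287.2⁴).
T⁴ − T₀⁴ = 7.33991×10¹³ − 6.80358×10⁹ = 7.33923×10¹³ K⁴, so P_net = 10.8 W.

Net loss ≈ 10.8 W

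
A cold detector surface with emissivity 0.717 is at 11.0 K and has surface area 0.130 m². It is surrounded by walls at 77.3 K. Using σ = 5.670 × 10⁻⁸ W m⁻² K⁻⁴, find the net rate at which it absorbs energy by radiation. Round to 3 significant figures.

Area A = 0.130 m².
Net radiated power P_net = εσA(T⁴ − T₀⁴) = 0.717×5.670×10⁻⁸×0.130×(11.0⁴ − 77.3⁴).
T⁴ − T₀⁴ = 14641.0 − 3.57041×10⁷ = -3.56895×10⁷ K⁴, so P_net = -0.189 W — negative, meaning a net gain of 0.189 W.

Net gain ≈ 0.189 W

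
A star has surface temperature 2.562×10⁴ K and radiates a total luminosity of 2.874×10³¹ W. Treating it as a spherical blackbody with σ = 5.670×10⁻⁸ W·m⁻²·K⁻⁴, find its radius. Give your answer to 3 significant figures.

R ≈ 9.68×10⁹ m

L = 4πR²σT⁴ ⇒ R = √(L/(4πσT⁴)).
σT⁴ = 2.44287×10¹⁰ W/m², so R = √(2.874×10³¹/(4π×2.44287×10¹⁰)) = 9.68×10⁹ m.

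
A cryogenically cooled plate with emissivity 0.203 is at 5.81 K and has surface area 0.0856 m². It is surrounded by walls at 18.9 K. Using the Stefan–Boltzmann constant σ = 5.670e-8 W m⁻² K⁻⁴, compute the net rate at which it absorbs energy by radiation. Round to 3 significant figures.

Net gain ≈ 1.25×10⁻⁴ W

Area A = 0.0856 m².
Net radiated power P_net = εσA(T⁴ − T₀⁴) = 0.203×5.670×10⁻⁸×0.0856×(5.81⁴ − 18.9⁴).
T⁴ − T₀⁴ = 1139.47 − 1.27599×10⁵ = -1.26460×10⁵ K⁴, so P_net = -1.25×10⁻⁴ W — negative, meaning a net gain of 1.25×10⁻⁴ W.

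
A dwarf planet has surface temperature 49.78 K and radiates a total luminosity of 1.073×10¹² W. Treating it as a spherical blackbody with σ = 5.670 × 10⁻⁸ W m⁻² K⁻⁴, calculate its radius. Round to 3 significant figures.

L = 4πR²σT⁴ ⇒ R = √(L/(4πσT⁴)).
σT⁴ = 0.348179 W/m², so R = √(1.073×10¹²/(4π×0.348179)) = 4.95×10⁵ m.

R ≈ 4.95×10⁵ m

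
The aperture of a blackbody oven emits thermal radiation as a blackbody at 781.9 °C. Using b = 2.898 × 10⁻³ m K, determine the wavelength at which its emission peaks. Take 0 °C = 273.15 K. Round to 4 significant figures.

T = 781.9 °C + 273.15 = 1055.05 K.
Wien's displacement law: λ_max = b/T = (2.898×10⁻³ m·K)/(1055.05 K) = 2.7468×10⁻⁶ m.
That is 2747 nm, in the infrared range.

λ_max ≈ 2747 nm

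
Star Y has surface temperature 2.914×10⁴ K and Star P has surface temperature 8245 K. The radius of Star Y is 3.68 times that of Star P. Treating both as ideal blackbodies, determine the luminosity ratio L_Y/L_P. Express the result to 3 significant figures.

L_Y/L_P ≈ 2.11×10³

L ∝ R²T⁴, so L_Y/L_P = (R_Y/R_P)²(T_Y/T_P)⁴ = (3.68)² × (2.914×10⁴/8245)⁴ = 13.5424 × 156.025 = 2.11×10³.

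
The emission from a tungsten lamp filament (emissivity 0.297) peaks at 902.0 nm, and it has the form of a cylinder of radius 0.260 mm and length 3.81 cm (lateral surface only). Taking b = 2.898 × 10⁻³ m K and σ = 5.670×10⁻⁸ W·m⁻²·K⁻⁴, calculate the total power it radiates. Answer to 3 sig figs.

P ≈ 112 W

Wien's law: T = b/λ_max = 2.898×10⁻³/9.020×10⁻⁷ = 3212.86 K.
Lateral area A = 2πrL = 2π×2.60×10⁻⁴×0.0381 = 6.22412×10⁻⁵ m².
Then P = εσAT⁴ = 0.297×5.670×10⁻⁸×6.22412×10⁻⁵×(3212.86)⁴ = 112 W.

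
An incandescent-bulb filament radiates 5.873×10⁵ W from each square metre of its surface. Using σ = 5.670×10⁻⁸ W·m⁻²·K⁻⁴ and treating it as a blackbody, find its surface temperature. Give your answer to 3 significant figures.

I = σT⁴, so T = (I/σ)^(1/4) = (5.873×10⁵/(5.670×10⁻⁸))^(1/4) = 1.79×10³ K.

T ≈ 1.79×10³ K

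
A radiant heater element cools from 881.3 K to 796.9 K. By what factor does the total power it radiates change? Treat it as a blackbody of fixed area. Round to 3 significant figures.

P ∝ T⁴, so P₂/P₁ = (T₂/T₁)⁴ = (796.9/881.3)⁴ = (0.904232)⁴ = 0.669.

P₂/P₁ ≈ 0.669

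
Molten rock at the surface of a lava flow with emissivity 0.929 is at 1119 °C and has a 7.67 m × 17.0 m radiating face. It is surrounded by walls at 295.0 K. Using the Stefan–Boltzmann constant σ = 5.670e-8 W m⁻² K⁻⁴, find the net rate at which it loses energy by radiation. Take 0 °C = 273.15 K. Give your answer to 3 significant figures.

Net loss ≈ 2.57×10⁷ W

T = 1119 °C + 273.15 = 1392.15 K.
Area A = 7.67 × 17.0 = 130.39 m².
Net radiated power P_net = εσA(T⁴ − T₀⁴) = 0.929×5.670×10⁻⁸×130.39×(1392.15⁴ − 295.0⁴).
T⁴ − T₀⁴ = 3.75616×10¹² − 7.57335×10⁹ = 3.74859×10¹² K⁴, so P_net = 2.57×10⁷ W.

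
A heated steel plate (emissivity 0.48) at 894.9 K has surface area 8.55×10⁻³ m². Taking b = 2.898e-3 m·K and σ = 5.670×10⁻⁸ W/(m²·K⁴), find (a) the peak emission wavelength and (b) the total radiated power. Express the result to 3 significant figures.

λ_max ≈ 3.24 μm; P ≈ 149 W

(a) λ_max = b/T = 2.898×10⁻³/894.9 = 3.238×10⁻⁶ m = 3.24 μm.
Area A = 8.55×10⁻³ m².
(b) P = εσAT⁴ = 0.48×5.670×10⁻⁸×8.55×10⁻³×(894.9)⁴ = 149 W.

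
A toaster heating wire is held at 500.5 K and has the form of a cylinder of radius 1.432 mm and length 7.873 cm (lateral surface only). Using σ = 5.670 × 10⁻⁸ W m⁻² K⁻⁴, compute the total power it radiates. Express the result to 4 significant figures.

P ≈ 2.520 W

Lateral area A = 2πrL = 2π×1.432×10⁻³×0.07873 = 7.08375×10⁻⁴ m².
P = σAT⁴ = 5.670×10⁻⁸ × 7.08375×10⁻⁴ × (500.5)⁴ = 2.520 W.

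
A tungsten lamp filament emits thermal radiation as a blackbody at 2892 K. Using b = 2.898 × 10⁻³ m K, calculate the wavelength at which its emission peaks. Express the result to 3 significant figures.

Wien's displacement law: λ_max = b/T = (2.898×10⁻³ m·K)/(2892 K) = 1.002×10⁻⁶ m.
That is 1.00 μm, in the infrared range.

λ_max ≈ 1.00 μm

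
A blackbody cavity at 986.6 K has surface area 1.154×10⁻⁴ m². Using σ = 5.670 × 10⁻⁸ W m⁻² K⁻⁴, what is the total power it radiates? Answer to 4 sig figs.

Area A = 1.154×10⁻⁴ m².
P = σAT⁴ = 5.670×10⁻⁸ × 1.154×10⁻⁴ × (986.6)⁴ = 6.199 W.

P ≈ 6.199 W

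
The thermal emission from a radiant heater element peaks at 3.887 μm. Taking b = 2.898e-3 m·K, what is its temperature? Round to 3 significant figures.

Wien's law gives T = b/λ_max = (2.898×10⁻³ m·K)/(3.887×10⁻⁶ m) = 746 K.

T ≈ 746 K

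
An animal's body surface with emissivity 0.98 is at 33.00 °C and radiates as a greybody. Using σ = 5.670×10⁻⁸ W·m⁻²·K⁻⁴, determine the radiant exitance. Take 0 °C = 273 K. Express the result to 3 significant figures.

I ≈ 487 W/m²

T = 33.00 °C + 273 = 306.00 K.
Stefan–Boltzmann: I = εσT⁴ = 0.98 × 5.670×10⁻⁸ × (306.00)⁴ = 487 W/m².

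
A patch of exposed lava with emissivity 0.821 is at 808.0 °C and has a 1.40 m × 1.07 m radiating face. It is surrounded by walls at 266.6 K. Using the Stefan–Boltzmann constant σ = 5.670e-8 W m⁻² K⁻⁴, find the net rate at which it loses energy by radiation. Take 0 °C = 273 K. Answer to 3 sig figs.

Net loss ≈ 9.49×10⁴ W

T = 808.0 °C + 273 = 1081.0 K.
Area A = 1.40 × 1.07 = 1.498 m².
Net radiated power P_net = εσA(T⁴ − T₀⁴) = 0.821×5.670×10⁻⁸×1.498×(1081.0⁴ − 266.6⁴).
T⁴ − T₀⁴ = 1.36553×10¹² − 5.05174×10⁹ = 1.36048×10¹² K⁴, so P_net = 9.49×10⁴ W.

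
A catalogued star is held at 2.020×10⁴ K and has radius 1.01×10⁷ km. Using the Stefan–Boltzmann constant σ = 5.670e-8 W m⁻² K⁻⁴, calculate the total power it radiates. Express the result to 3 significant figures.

Surface area A = 4πR² = 4π(1.01×10¹⁰ m)² = 1.28190×10²¹ m².
P = σAT⁴ = 5.670×10⁻⁸ × 1.28190×10²¹ × (2.020×10⁴)⁴ = 1.21×10³¹ W.

P ≈ 1.21×10³¹ W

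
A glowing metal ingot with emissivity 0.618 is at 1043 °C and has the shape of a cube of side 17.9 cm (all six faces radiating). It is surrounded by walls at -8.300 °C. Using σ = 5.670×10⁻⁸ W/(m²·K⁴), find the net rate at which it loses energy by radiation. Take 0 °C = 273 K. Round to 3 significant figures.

Net loss ≈ 2.02×10⁴ W

T = 1043 °C + 273 = 1316 K.
Surroundings: T = -8.300 °C + 273 = 264.700 K.
Area A = 6s² = 6×(0.179 m)² = 0.192246 m².
Net radiated power P_net = εσA(T⁴ − T₀⁴) = 0.618×5.670×10⁻⁸×0.192246×(1316⁴ − 264.700⁴).
T⁴ − T₀⁴ = 2.99933×10¹² − 4.90926×10⁹ = 2.99442×10¹² K⁴, so P_net = 2.02×10⁴ W.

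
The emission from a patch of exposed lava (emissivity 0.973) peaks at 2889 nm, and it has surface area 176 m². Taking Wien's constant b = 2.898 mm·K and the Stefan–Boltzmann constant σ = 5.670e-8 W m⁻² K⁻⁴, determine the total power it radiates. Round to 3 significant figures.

Wien's law: T = b/λ_max = 2.898×10⁻³/2.889×10⁻⁶ = 1003.12 K.
Area A = 176 m².
Then P = εσAT⁴ = 0.973×5.670×10⁻⁸×176×(1003.12)⁴ = 9.83×10⁶ W.

P ≈ 9.83×10⁶ W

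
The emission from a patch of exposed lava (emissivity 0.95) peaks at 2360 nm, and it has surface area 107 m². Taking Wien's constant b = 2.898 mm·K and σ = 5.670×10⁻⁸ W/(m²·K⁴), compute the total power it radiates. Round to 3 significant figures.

Wien's law: T = b/λ_max = 2.898×10⁻³/2.360×10⁻⁶ = 1227.97 K.
Area A = 107 m².
Then P = εσAT⁴ = 0.95×5.670×10⁻⁸×107×(1227.97)⁴ = 1.31×10⁷ W.

P ≈ 1.31×10⁷ W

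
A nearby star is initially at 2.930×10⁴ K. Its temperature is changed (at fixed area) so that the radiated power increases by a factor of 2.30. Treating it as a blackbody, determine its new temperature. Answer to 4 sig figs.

T₂ ≈ 3.608×10⁴ K

P ∝ T⁴, so T₂/T₁ = (P₂/P₁)^(1/4) = (2.30)^(1/4) = 1.23149.
T₂ = 2.930×10⁴ × 1.23149 = 3.608×10⁴ K.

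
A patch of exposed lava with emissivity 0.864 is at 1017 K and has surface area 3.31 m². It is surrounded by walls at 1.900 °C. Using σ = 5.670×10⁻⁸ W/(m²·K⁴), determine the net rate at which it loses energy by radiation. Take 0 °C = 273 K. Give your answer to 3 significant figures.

Net loss ≈ 1.73×10⁵ W

Surroundings: T = 1.900 °C + 273 = 274.900 K.
Area A = 3.31 m².
Net radiated power P_net = εσA(T⁴ − T₀⁴) = 0.864×5.670×10⁻⁸×3.31×(1017⁴ − 274.900⁴).
T⁴ − T₀⁴ = 1.06975×10¹² − 5.71083×10⁹ = 1.06404×10¹² K⁴, so P_net = 1.73×10⁵ W.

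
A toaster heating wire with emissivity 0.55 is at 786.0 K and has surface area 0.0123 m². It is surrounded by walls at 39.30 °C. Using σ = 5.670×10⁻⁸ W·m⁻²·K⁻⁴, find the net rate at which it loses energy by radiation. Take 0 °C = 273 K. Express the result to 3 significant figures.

Surroundings: T = 39.30 °C + 273 = 312.30 K.
Area A = 0.0123 m².
Net radiated power P_net = εσA(T⁴ − T₀⁴) = 0.55×5.670×10⁻⁸×0.0123×(786.0⁴ − 312.30⁴).
T⁴ − T₀⁴ = 3.81672×10¹¹ − 9.51235×10⁹ = 3.72160×10¹¹ K⁴, so P_net = 143 W.

Net loss ≈ 143 W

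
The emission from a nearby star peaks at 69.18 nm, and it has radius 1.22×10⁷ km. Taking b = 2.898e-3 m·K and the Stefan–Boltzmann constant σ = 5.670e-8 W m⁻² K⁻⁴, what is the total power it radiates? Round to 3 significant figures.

Wien's law: T = b/λ_max = 2.898×10⁻³/6.918×10⁻⁸ = 41890.7 K.
Surface area A = 4πR² = 4π(1.22×10¹⁰ m)² = 1.87038×10²¹ m².
Then P = σAT⁴ = 5.670×10⁻⁸×1.87038×10²¹×(41890.7)⁴ = 3.27×10³² W.

P ≈ 3.27×10³² W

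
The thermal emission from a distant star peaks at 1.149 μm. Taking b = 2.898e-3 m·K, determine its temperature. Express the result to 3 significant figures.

Wien's law gives T = b/λ_max = (2.898×10⁻³ m·K)/(1.149×10⁻⁶ m) = 2.52×10³ K.

T ≈ 2.52×10³ K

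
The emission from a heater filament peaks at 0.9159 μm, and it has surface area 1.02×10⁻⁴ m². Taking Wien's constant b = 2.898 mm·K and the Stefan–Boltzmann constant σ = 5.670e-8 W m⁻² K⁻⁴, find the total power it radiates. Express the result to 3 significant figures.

Wien's law: T = b/λ_max = 2.898×10⁻³/9.159×10⁻⁷ = 3164.10 K.
Area A = 1.02×10⁻⁴ m².
Then P = σAT⁴ = 5.670×10⁻⁸×1.02×10⁻⁴×(3164.10)⁴ = 580 W.

P ≈ 580 W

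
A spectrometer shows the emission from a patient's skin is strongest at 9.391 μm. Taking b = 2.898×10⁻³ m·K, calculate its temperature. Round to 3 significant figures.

T ≈ 309 K

Wien's law gives T = b/λ_max = (2.898×10⁻³ m·K)/(9.391×10⁻⁶ m) = 309 K.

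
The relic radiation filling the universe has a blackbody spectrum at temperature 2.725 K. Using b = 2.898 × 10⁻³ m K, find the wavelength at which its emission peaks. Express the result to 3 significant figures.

λ_max ≈ 1.06×10⁻³ m

Wien's displacement law: λ_max = b/T = (2.898×10⁻³ m·K)/(2.725 K) = 1.063×10⁻³ m.
That is 1.06×10⁻³ m, in the microwave range.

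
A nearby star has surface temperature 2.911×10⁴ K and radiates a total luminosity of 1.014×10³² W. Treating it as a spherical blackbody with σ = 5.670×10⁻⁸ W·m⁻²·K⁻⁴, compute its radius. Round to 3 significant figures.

R ≈ 1.41×10¹⁰ m

L = 4πR²σT⁴ ⇒ R = √(L/(4πσT⁴)).
σT⁴ = 4.07148×10¹⁰ W/m², so R = √(1.014×10³²/(4π×4.07148×10¹⁰)) = 1.41×10¹⁰ m.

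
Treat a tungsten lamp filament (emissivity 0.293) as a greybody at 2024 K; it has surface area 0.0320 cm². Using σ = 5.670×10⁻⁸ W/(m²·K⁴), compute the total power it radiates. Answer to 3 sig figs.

P ≈ 0.892 W

Area A = 0.0320 cm² = 3.20×10⁻⁶ m².
P = εσAT⁴ = 0.293 × 5.670×10⁻⁸ × 3.20×10⁻⁶ × (2024)⁴ = 0.892 W.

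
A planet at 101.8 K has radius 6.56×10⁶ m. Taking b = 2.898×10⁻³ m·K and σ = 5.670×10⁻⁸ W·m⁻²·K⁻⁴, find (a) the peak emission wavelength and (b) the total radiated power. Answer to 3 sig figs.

λ_max ≈ 28.5 μm; P ≈ 3.29×10¹⁵ W

(a) λ_max = b/T = 2.898×10⁻³/101.8 = 2.847×10⁻⁵ m = 28.5 μm.
Surface area A = 4πR² = 4π(6.56×10⁶ m)² = 5.40776×10¹⁴ m².
(b) P = σAT⁴ = 5.670×10⁻⁸×5.40776×10¹⁴×(101.8)⁴ = 3.29×10¹⁵ W.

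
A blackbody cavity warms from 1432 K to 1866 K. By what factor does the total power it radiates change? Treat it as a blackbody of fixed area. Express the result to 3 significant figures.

P ∝ T⁴, so P₂/P₁ = (T₂/T₁)⁴ = (1866/1432)⁴ = (1.30307)⁴ = 2.88.

P₂/P₁ ≈ 2.88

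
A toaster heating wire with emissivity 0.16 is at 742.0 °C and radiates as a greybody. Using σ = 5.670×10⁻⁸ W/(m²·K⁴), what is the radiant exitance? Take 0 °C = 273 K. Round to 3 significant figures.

T = 742.0 °C + 273 = 1015.0 K.
Stefan–Boltzmann: I = εσT⁴ = 0.16 × 5.670×10⁻⁸ × (1015.0)⁴ = 9.63×10³ W/m².

I ≈ 9.63×10³ W/m²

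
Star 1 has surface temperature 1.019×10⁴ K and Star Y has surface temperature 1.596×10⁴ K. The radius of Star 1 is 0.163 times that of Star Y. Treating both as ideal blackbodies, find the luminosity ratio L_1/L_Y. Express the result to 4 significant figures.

L_1/L_Y ≈ 4.415×10⁻³

L ∝ R²T⁴, so L_1/L_Y = (R_1/R_Y)²(T_1/T_Y)⁴ = (0.163)² × (1.019×10⁴/1.596×10⁴)⁴ = 0.026569 × 0.166175 = 4.415×10⁻³.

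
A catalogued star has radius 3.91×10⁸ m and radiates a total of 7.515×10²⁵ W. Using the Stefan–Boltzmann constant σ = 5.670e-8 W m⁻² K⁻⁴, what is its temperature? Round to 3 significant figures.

T ≈ 5.13×10³ K

Surface area A = 4πR² = 4π(3.91×10⁸ m)² = 1.92116×10¹⁸ m².
P = σAT⁴ ⇒ T = (P/(σA))^(1/4) = (7.515×10²⁵/(5.670×10⁻⁸×1.92116×10¹⁸))^(1/4) = 5.13×10³ K.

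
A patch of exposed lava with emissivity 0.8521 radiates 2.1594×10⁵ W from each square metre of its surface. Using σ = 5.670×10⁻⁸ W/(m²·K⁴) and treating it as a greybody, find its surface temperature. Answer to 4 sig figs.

T ≈ 1454 K

I = εσT⁴, so T = (I/εσ)^(1/4) = (2.1594×10⁵/(0.8521×5.670×10⁻⁸))^(1/4) = 1454 K.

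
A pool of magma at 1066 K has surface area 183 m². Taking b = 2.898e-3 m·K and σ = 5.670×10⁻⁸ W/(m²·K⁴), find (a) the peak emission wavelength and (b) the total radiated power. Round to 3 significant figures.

λ_max ≈ 2.72 μm; P ≈ 1.34×10⁷ W

(a) λ_max = b/T = 2.898×10⁻³/1066 = 2.719×10⁻⁶ m = 2.72 μm.
Area A = 183 m².
(b) P = σAT⁴ = 5.670×10⁻⁸×183×(1066)⁴ = 1.34×10⁷ W.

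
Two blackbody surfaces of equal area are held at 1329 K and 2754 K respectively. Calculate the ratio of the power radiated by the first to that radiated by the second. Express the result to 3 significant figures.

With equal areas, P₁/P₂ = (T₁/T₂)⁴ = (1329/2754)⁴ = 0.0542.

P₁/P₂ ≈ 0.0542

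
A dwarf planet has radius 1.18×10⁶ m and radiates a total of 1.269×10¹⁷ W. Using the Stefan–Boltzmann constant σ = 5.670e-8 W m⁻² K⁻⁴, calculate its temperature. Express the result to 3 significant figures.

Surface area A = 4πR² = 4π(1.18×10⁶ m)² = 1.74974×10¹³ m².
P = σAT⁴ ⇒ T = (P/(σA))^(1/4) = (1.269×10¹⁷/(5.670×10⁻⁸×1.74974×10¹³))^(1/4) = 598 K.

T ≈ 598 K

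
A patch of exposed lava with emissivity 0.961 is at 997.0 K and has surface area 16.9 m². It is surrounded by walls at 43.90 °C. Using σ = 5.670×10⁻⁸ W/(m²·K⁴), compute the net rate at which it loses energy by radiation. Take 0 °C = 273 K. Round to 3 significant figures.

Surroundings: T = 43.90 °C + 273 = 316.90 K.
Area A = 16.9 m².
Net radiated power P_net = εσA(T⁴ − T₀⁴) = 0.961×5.670×10⁻⁸×16.9×(997.0⁴ − 316.90⁴).
T⁴ − T₀⁴ = 9.88054×10¹¹ − 1.00853×10¹⁰ = 9.77969×10¹¹ K⁴, so P_net = 9.01×10⁵ W.

Net loss ≈ 9.01×10⁵ W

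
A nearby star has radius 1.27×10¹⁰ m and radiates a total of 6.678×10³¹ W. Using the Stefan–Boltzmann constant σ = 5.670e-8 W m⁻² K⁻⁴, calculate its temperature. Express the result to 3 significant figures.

T ≈ 2.76×10⁴ K

Surface area A = 4πR² = 4π(1.27×10¹⁰ m)² = 2.02683×10²¹ m².
P = σAT⁴ ⇒ T = (P/(σA))^(1/4) = (6.678×10³¹/(5.670×10⁻⁸×2.02683×10²¹))^(1/4) = 2.76×10⁴ K.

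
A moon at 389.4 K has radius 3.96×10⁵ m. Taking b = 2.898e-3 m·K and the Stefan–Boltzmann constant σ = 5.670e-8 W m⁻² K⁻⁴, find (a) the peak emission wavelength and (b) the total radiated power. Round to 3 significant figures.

λ_max ≈ 7.44 μm; P ≈ 2.57×10¹⁵ W

(a) λ_max = b/T = 2.898×10⁻³/389.4 = 7.442×10⁻⁶ m = 7.44 μm.
Surface area A = 4πR² = 4π(3.96×10⁵ m)² = 1.97061×10¹² m².
(b) P = σAT⁴ = 5.670×10⁻⁸×1.97061×10¹²×(389.4)⁴ = 2.57×10¹⁵ W.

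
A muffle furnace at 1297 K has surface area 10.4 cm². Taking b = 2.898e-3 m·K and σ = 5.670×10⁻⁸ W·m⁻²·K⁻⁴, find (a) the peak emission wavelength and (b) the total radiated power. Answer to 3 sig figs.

(a) λ_max = b/T = 2.898×10⁻³/1297 = 2.234×10⁻⁶ m = 2.23×10³ nm.
Area A = 10.4 cm² = 1.04×10⁻³ m².
(b) P = σAT⁴ = 5.670×10⁻⁸×1.04×10⁻³×(1297)⁴ = 167 W.

λ_max ≈ 2.23×10³ nm; P ≈ 167 W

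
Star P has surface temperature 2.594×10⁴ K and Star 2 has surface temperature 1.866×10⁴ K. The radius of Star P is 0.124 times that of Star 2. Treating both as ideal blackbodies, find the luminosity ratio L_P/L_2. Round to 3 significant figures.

L ∝ R²T⁴, so L_P/L_2 = (R_P/R_2)²(T_P/T_2)⁴ = (0.124)² × (2.594×10⁴/1.866×10⁴)⁴ = 0.015376 × 3.73451 = 0.0574.

L_P/L_2 ≈ 0.0574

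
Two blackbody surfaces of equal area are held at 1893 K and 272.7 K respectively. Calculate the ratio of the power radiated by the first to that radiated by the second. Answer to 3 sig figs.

With equal areas, P₁/P₂ = (T₁/T₂)⁴ = (1893/272.7)⁴ = 2.32×10³.

P₁/P₂ ≈ 2.32×10³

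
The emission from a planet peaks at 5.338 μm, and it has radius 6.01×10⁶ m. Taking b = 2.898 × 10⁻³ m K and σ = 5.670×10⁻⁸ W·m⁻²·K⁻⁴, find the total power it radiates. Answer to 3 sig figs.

Wien's law: T = b/λ_max = 2.898×10⁻³/5.338×10⁻⁶ = 542.900 K.
Surface area A = 4πR² = 4π(6.01×10⁶ m)² = 4.53899×10¹⁴ m².
Then P = σAT⁴ = 5.670×10⁻⁸×4.53899×10¹⁴×(542.900)⁴ = 2.24×10¹⁸ W.

P ≈ 2.24×10¹⁸ W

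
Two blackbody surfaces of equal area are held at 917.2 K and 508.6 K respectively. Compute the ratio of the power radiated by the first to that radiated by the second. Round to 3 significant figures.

P₁/P₂ ≈ 10.6

With equal areas, P₁/P₂ = (T₁/T₂)⁴ = (917.2/508.6)⁴ = 10.6.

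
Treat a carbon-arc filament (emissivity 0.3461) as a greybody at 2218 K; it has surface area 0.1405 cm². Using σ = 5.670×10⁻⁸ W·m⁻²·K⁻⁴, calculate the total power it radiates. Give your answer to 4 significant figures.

P ≈ 6.673 W

Area A = 0.1405 cm² = 1.405×10⁻⁵ m².
P = εσAT⁴ = 0.3461 × 5.670×10⁻⁸ × 1.405×10⁻⁵ × (2218)⁴ = 6.673 W.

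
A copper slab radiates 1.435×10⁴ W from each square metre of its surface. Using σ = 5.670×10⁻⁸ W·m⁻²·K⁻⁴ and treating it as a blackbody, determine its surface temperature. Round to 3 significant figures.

T ≈ 709 K

I = σT⁴, so T = (I/σ)^(1/4) = (1.435×10⁴/(5.670×10⁻⁸))^(1/4) = 709 K.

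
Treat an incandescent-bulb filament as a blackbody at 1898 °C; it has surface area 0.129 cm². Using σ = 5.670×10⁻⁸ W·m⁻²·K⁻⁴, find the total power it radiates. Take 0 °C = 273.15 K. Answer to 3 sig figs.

T = 1898 °C + 273.15 = 2171.15 K.
Area A = 0.129 cm² = 1.29×10⁻⁵ m².
P = σAT⁴ = 5.670×10⁻⁸ × 1.29×10⁻⁵ × (2171.15)⁴ = 16.3 W.

P ≈ 16.3 W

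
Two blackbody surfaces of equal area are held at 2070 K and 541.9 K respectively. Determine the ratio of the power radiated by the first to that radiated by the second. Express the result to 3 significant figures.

With equal areas, P₁/P₂ = (T₁/T₂)⁴ = (2070/541.9)⁴ = 213.

P₁/P₂ ≈ 213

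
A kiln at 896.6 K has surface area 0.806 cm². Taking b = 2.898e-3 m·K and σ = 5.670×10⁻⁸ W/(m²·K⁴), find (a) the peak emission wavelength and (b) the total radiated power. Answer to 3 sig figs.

(a) λ_max = b/T = 2.898×10⁻³/896.6 = 3.232×10⁻⁶ m = 3.23 μm.
Area A = 0.806 cm² = 8.06×10⁻⁵ m².
(b) P = σAT⁴ = 5.670×10⁻⁸×8.06×10⁻⁵×(896.6)⁴ = 2.95 W.

λ_max ≈ 3.23 μm; P ≈ 2.95 W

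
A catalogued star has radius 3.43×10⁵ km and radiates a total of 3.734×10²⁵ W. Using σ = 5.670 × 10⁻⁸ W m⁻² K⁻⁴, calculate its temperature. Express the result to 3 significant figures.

Surface area A = 4πR² = 4π(3.43×10⁸ m)² = 1.47842×10¹⁸ m².
P = σAT⁴ ⇒ T = (P/(σA))^(1/4) = (3.734×10²⁵/(5.670×10⁻⁸×1.47842×10¹⁸))^(1/4) = 4.59×10³ K.

T ≈ 4.59×10³ K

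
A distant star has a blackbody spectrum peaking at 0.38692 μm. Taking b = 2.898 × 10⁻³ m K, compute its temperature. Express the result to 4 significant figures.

T ≈ 7490 K

Wien's law gives T = b/λ_max = (2.898×10⁻³ m·K)/(3.8692×10⁻⁷ m) = 7490 K.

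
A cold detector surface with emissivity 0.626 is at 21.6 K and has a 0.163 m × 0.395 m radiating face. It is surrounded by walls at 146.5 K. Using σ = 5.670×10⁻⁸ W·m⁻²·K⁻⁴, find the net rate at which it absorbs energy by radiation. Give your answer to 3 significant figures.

Net gain ≈ 1.05 W

Area A = 0.163 × 0.395 = 0.064385 m².
Net radiated power P_net = εσA(T⁴ − T₀⁴) = 0.626×5.670×10⁻⁸×0.064385×(21.6⁴ − 146.5⁴).
T⁴ − T₀⁴ = 2.17678×10⁵ − 4.60628×10⁸ = -4.60410×10⁸ K⁴, so P_net = -1.05 W — negative, meaning a net gain of 1.05 W.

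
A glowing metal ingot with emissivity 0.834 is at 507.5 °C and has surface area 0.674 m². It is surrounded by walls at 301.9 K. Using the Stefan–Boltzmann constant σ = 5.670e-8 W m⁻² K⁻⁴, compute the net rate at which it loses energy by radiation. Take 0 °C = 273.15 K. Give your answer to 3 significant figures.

T = 507.5 °C + 273.15 = 780.65 K.
Area A = 0.674 m².
Net radiated power P_net = εσA(T⁴ − T₀⁴) = 0.834×5.670×10⁻⁸×0.674×(780.65⁴ − 301.9⁴).
T⁴ − T₀⁴ = 3.71386×10¹¹ − 8.30716×10⁹ = 3.63079×10¹¹ K⁴, so P_net = 1.16×10⁴ W.

Net loss ≈ 1.16×10⁴ W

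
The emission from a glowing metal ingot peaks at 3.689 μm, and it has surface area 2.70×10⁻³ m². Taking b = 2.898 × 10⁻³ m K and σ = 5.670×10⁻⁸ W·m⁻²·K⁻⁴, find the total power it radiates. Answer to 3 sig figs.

Wien's law: T = b/λ_max = 2.898×10⁻³/3.689×10⁻⁶ = 785.579 K.
Area A = 2.70×10⁻³ m².
Then P = σAT⁴ = 5.670×10⁻⁸×2.70×10⁻³×(785.579)⁴ = 58.3 W.

P ≈ 58.3 W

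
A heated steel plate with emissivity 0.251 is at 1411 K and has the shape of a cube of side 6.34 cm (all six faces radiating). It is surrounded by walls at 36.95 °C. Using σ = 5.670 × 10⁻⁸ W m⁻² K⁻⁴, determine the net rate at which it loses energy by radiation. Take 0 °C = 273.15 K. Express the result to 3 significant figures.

Net loss ≈ 1.36×10³ W

Surroundings: T = 36.95 °C + 273.15 = 310.10 K.
Area A = 6s² = 6×(0.0634 m)² = 0.0241174 m².
Net radiated power P_net = εσA(T⁴ − T₀⁴) = 0.251×5.670×10⁻⁸×0.0241174×(1411⁴ − 310.10⁴).
T⁴ − T₀⁴ = 3.96377×10¹² − 9.24713×10⁹ = 3.95452×10¹² K⁴, so P_net = 1.36×10³ W.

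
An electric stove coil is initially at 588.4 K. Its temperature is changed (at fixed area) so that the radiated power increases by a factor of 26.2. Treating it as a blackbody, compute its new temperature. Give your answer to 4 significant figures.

P ∝ T⁴, so T₂/T₁ = (P₂/P₁)^(1/4) = (26.2)^(1/4) = 2.26243.
T₂ = 588.4 × 2.26243 = 1331 K.

T₂ ≈ 1331 K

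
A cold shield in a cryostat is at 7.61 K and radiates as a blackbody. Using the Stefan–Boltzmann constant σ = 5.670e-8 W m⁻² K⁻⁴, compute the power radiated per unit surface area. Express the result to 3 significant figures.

I ≈ 1.90×10⁻⁴ W/m²

Stefan–Boltzmann: I = σT⁴ = 5.670×10⁻⁸ × (7.61)⁴ = 1.90×10⁻⁴ W/m².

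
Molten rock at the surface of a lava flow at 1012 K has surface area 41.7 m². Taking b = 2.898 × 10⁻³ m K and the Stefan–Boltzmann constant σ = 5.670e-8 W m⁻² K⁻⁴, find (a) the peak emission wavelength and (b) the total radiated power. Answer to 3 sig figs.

λ_max ≈ 2.86 μm; P ≈ 2.48×10⁶ W

(a) λ_max = b/T = 2.898×10⁻³/1012 = 2.864×10⁻⁶ m = 2.86 μm.
Area A = 41.7 m².
(b) P = σAT⁴ = 5.670×10⁻⁸×41.7×(1012)⁴ = 2.48×10⁶ W.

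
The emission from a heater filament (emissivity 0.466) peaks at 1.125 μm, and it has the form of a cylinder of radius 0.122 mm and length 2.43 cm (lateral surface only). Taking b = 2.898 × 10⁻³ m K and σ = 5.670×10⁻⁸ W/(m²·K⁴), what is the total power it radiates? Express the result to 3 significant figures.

P ≈ 21.7 W

Wien's law: T = b/λ_max = 2.898×10⁻³/1.125×10⁻⁶ = 2576.00 K.
Lateral area A = 2πrL = 2π×1.22×10⁻⁴×0.0243 = 1.86271×10⁻⁵ m².
Then P = εσAT⁴ = 0.466×5.670×10⁻⁸×1.86271×10⁻⁵×(2576.00)⁴ = 21.7 W.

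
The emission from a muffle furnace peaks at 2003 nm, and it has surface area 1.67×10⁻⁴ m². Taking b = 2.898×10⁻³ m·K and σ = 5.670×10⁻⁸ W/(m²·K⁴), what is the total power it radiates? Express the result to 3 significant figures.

P ≈ 41.5 W

Wien's law: T = b/λ_max = 2.898×10⁻³/2.003×10⁻⁶ = 1446.83 K.
Area A = 1.67×10⁻⁴ m².
Then P = σAT⁴ = 5.670×10⁻⁸×1.67×10⁻⁴×(1446.83)⁴ = 41.5 W.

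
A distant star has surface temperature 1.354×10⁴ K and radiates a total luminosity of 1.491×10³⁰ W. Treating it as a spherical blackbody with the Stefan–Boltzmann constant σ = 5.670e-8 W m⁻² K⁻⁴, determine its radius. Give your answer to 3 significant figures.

R ≈ 7.89×10⁹ m

L = 4πR²σT⁴ ⇒ R = √(L/(4πσT⁴)).
σT⁴ = 1.90571×10⁹ W/m², so R = √(1.491×10³⁰/(4π×1.90571×10⁹)) = 7.89×10⁹ m.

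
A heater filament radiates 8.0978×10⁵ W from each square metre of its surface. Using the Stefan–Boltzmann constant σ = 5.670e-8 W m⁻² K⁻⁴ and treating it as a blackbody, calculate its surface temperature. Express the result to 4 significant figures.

T ≈ 1944 K

I = σT⁴, so T = (I/σ)^(1/4) = (8.0978×10⁵/(5.670×10⁻⁸))^(1/4) = 1944 K.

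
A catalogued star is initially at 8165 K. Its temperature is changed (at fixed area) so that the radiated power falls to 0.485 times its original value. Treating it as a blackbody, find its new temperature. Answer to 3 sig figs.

P ∝ T⁴, so T₂/T₁ = (P₂/P₁)^(1/4) = (0.485)^(1/4) = 0.834517.
T₂ = 8165 × 0.834517 = 6.81×10³ K.

T₂ ≈ 6.81×10³ K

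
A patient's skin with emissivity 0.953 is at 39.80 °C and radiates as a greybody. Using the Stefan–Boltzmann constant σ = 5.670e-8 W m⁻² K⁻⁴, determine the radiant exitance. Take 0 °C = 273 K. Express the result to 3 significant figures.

I ≈ 517 W/m²

T = 39.80 °C + 273 = 312.80 K.
Stefan–Boltzmann: I = εσT⁴ = 0.953 × 5.670×10⁻⁸ × (312.80)⁴ = 517 W/m².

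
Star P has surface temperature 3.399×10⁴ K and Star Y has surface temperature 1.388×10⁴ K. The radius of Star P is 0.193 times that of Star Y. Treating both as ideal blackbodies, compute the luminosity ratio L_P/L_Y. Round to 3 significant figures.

L_P/L_Y ≈ 1.34

L ∝ R²T⁴, so L_P/L_Y = (R_P/R_Y)²(T_P/T_Y)⁴ = (0.193)² × (3.399×10⁴/1.388×10⁴)⁴ = 0.037249 × 35.9622 = 1.34.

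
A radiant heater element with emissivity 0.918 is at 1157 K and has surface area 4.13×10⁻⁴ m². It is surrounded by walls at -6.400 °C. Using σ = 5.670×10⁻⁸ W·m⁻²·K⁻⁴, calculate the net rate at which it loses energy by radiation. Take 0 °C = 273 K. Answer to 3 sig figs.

Surroundings: T = -6.400 °C + 273 = 266.600 K.
Area A = 4.13×10⁻⁴ m².
Net radiated power P_net = εσA(T⁴ − T₀⁴) = 0.918×5.670×10⁻⁸×4.13×10⁻⁴×(1157⁴ − 266.600⁴).
T⁴ − T₀⁴ = 1.79198×10¹² − 5.05174×10⁹ = 1.78693×10¹² K⁴, so P_net = 38.4 W.

Net loss ≈ 38.4 W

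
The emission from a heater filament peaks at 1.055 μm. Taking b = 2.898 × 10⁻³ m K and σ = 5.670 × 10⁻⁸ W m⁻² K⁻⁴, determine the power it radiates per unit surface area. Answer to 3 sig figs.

I ≈ 3.23×10⁶ W/m²

Wien's law: T = b/λ_max = 2.898×10⁻³/1.055×10⁻⁶ = 2746.92 K.
Then I = σT⁴ = 5.670×10⁻⁸×(2746.92)⁴ = 3.23×10⁶ W/m².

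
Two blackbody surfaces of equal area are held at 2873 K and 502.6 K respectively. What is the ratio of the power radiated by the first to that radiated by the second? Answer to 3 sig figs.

With equal areas, P₁/P₂ = (T₁/T₂)⁴ = (2873/502.6)⁴ = 1.07×10³.

P₁/P₂ ≈ 1.07×10³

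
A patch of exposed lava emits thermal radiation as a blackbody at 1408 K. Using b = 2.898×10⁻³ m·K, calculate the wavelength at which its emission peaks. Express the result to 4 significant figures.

Wien's displacement law: λ_max = b/T = (2.898×10⁻³ m·K)/(1408 K) = 2.0582×10⁻⁶ m.
That is 2058 nm, in the infrared range.

λ_max ≈ 2058 nm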